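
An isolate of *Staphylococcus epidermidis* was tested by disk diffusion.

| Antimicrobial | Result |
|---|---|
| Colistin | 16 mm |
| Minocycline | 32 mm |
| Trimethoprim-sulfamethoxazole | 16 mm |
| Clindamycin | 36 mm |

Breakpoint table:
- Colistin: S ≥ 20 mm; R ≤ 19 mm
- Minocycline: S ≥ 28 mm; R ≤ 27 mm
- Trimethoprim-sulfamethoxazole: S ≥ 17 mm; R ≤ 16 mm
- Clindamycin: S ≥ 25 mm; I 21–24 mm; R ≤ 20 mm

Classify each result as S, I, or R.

R, S, R, S

Colistin 16 mm: ≤ 19 mm — resistant
Minocycline: 32 mm is ≥ 28 mm → susceptible
Trimethoprim-sulfamethoxazole 16 mm: ≤ 16 mm → Resistant
Clindamycin (36 mm) ≥ 25 mm → Susceptible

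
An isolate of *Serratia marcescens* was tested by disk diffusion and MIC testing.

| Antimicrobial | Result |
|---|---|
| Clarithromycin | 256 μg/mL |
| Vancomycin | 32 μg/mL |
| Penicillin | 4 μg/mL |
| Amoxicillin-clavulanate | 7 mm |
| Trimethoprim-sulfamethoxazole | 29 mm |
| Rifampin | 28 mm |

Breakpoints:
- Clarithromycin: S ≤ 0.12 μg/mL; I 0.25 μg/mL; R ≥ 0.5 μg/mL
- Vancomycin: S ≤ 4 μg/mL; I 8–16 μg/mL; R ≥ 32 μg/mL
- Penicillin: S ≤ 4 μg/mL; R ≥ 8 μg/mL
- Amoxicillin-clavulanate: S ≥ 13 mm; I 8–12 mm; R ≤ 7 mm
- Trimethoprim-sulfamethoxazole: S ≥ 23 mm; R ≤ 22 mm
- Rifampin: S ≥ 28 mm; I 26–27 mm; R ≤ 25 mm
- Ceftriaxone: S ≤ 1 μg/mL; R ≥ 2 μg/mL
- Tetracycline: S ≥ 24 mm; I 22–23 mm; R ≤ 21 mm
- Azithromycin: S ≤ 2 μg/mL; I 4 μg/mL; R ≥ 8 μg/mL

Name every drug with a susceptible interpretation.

penicillin, trimethoprim-sulfamethoxazole, rifampin

Clarithromycin: 256 μg/mL is ≥ 0.5 μg/mL ⇒ R
Vancomycin: 32 μg/mL is ≥ 32 μg/mL ⇒ Resistant
Penicillin 4 μg/mL: ≤ 4 μg/mL → S
Amoxicillin-clavulanate (7 mm) ≤ 7 mm — R
Trimethoprim-sulfamethoxazole (29 mm) ≥ 23 mm → S
Rifampin (28 mm) ≥ 28 mm → Susceptible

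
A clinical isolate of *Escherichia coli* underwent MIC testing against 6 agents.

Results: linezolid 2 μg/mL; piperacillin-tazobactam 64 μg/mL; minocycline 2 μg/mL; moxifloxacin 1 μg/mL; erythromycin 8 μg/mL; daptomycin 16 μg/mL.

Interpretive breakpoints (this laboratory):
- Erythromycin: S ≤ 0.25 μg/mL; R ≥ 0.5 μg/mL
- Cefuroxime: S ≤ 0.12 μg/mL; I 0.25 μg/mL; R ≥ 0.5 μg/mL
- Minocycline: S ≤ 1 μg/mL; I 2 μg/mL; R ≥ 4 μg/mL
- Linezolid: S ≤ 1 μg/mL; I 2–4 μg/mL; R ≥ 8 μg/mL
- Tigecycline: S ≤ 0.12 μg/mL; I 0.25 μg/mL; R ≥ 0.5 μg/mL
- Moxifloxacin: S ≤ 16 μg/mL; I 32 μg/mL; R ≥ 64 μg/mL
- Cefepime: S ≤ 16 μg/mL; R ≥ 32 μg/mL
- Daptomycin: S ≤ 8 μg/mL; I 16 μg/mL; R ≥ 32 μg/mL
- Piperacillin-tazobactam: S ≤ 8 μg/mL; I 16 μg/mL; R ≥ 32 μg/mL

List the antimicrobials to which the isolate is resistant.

piperacillin-tazobactam, erythromycin

Linezolid: 2 μg/mL is in 2–4 μg/mL → intermediate
Piperacillin-tazobactam: 64 μg/mL is ≥ 32 μg/mL ⇒ R
Minocycline (2 μg/mL) = 2 μg/mL → intermediate
Moxifloxacin (1 μg/mL) ≤ 16 μg/mL → susceptible
Erythromycin: 8 μg/mL is ≥ 0.5 μg/mL ⇒ Resistant
Daptomycin 16 μg/mL: = 16 μg/mL ⇒ I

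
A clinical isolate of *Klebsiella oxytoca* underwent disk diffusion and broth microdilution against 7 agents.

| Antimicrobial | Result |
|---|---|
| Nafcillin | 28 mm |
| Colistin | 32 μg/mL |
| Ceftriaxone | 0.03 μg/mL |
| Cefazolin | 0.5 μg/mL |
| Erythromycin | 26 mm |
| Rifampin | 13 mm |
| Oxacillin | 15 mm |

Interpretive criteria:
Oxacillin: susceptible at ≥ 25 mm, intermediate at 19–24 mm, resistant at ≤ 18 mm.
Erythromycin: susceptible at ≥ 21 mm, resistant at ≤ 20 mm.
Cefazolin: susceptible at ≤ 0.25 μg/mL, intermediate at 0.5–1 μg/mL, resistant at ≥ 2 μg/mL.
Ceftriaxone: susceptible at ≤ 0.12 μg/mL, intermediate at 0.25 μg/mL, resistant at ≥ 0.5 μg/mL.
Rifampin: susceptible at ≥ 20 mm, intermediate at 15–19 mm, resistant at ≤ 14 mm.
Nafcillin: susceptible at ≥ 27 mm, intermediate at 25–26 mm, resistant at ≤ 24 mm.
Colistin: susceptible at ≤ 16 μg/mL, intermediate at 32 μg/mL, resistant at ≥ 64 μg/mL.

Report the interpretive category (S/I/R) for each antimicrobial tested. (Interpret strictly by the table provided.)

S, I, S, I, S, R, R

Nafcillin (28 mm) ≥ 27 mm ⇒ Susceptible
Colistin 32 μg/mL: = 32 μg/mL → I
Ceftriaxone (0.03 μg/mL) ≤ 0.12 μg/mL — susceptible
Cefazolin 0.5 μg/mL: in 0.5–1 μg/mL — Intermediate
Erythromycin: 26 mm is ≥ 21 mm → Susceptible
Rifampin (13 mm) ≤ 14 mm ⇒ R
Oxacillin 15 mm: ≤ 18 mm ⇒ resistant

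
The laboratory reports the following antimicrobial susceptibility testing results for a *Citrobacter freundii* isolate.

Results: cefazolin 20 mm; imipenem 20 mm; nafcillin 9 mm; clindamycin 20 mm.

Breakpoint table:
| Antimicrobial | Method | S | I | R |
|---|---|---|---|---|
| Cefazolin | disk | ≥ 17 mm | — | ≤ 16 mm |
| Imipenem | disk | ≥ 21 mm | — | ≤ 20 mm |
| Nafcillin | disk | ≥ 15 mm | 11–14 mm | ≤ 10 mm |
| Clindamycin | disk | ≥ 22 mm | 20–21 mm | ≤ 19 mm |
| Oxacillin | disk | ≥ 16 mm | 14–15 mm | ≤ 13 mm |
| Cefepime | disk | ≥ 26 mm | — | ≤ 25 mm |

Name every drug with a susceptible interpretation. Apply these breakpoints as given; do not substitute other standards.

cefazolin

Cefazolin 20 mm: ≥ 17 mm → Susceptible
Imipenem 20 mm: ≤ 20 mm → resistant
Nafcillin (9 mm) ≤ 10 mm ⇒ resistant
Clindamycin (20 mm) in 20–21 mm — intermediate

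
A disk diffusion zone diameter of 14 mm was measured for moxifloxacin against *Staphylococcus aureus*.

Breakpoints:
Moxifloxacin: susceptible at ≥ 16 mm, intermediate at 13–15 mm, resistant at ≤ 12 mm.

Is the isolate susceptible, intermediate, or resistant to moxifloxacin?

I

Moxifloxacin 14 mm: in 13–15 mm → Intermediate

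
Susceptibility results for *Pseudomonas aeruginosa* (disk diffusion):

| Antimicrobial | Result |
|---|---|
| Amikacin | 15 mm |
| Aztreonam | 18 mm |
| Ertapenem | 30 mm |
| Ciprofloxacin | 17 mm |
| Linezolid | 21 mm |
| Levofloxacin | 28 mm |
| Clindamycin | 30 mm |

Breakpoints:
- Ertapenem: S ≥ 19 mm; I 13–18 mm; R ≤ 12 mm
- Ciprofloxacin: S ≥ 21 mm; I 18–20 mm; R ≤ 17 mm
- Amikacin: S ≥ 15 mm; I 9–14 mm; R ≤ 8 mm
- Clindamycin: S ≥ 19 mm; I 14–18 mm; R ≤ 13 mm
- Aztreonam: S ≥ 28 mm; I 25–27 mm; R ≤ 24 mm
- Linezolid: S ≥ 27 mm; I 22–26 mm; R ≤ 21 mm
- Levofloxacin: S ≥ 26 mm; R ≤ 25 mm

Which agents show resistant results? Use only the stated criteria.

aztreonam, ciprofloxacin, linezolid

Amikacin 15 mm: ≥ 15 mm ⇒ Susceptible
Aztreonam 18 mm: ≤ 24 mm — resistant
Ertapenem (30 mm) ≥ 19 mm → susceptible
Ciprofloxacin 17 mm: ≤ 17 mm → resistant
Linezolid (21 mm) ≤ 21 mm — R
Levofloxacin 28 mm: ≥ 26 mm — susceptible
Clindamycin (30 mm) ≥ 19 mm — susceptible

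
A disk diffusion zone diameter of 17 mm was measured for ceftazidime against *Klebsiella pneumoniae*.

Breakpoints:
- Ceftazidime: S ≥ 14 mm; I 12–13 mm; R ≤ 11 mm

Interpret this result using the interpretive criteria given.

Ceftazidime 17 mm: ≥ 14 mm ⇒ S

Susceptible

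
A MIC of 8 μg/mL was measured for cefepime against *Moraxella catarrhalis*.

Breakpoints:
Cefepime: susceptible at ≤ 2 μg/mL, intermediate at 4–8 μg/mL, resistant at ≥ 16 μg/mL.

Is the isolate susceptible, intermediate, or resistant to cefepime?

Cefepime (8 μg/mL) in 4–8 μg/mL ⇒ I

Intermediate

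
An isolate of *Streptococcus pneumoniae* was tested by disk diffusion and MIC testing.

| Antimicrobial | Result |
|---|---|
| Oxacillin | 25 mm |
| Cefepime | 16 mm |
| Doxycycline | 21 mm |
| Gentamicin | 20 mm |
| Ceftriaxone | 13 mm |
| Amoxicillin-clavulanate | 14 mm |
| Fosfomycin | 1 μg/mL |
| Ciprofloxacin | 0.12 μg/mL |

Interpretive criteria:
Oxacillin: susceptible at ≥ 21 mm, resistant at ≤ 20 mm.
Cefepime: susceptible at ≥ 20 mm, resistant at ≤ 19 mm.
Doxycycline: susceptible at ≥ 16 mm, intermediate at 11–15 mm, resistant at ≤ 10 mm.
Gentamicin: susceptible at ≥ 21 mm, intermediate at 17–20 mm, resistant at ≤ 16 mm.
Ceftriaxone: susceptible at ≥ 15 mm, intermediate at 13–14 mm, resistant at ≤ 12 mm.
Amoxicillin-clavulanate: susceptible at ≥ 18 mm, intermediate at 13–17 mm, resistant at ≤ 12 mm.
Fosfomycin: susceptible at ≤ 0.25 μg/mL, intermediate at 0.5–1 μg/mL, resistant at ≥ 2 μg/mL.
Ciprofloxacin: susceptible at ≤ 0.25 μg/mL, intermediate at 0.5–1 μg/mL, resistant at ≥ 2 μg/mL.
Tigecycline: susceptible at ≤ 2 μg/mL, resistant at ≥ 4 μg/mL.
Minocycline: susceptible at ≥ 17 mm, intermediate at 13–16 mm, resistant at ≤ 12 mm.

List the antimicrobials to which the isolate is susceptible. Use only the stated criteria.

Oxacillin (25 mm) ≥ 21 mm — susceptible
Cefepime 16 mm: ≤ 19 mm → R
Doxycycline 21 mm: ≥ 16 mm → S
Gentamicin (20 mm) in 17–20 mm ⇒ Intermediate
Ceftriaxone 13 mm: in 13–14 mm → I
Amoxicillin-clavulanate: 14 mm is in 13–17 mm → Intermediate
Fosfomycin (1 μg/mL) in 0.5–1 μg/mL — I
Ciprofloxacin (0.12 μg/mL) ≤ 0.25 μg/mL → Susceptible

oxacillin, doxycycline, ciprofloxacin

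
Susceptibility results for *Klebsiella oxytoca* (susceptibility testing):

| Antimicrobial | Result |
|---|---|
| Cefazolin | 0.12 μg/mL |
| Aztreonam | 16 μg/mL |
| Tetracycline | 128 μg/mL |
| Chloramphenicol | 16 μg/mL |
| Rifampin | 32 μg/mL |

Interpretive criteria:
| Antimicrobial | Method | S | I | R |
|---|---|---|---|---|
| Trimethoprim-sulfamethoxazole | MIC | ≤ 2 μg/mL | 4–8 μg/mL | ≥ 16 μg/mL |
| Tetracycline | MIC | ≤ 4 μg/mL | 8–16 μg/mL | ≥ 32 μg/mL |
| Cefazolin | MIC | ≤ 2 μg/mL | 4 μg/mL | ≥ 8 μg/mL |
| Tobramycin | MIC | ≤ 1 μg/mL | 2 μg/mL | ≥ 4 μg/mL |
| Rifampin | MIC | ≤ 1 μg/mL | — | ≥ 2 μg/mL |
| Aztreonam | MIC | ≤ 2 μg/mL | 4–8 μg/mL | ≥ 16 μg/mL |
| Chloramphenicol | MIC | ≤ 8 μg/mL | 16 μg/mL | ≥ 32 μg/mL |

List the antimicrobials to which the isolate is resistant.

Cefazolin (0.12 μg/mL) ≤ 2 μg/mL → S
Aztreonam (16 μg/mL) ≥ 16 μg/mL ⇒ Resistant
Tetracycline (128 μg/mL) ≥ 32 μg/mL ⇒ R
Chloramphenicol (16 μg/mL) = 16 μg/mL — Intermediate
Rifampin 32 μg/mL: ≥ 2 μg/mL — Resistant

aztreonam, tetracycline, rifampin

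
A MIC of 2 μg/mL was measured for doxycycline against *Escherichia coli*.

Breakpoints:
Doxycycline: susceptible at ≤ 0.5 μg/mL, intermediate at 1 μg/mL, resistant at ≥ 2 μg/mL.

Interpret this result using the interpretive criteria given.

Resistant

Doxycycline (2 μg/mL) ≥ 2 μg/mL → Resistant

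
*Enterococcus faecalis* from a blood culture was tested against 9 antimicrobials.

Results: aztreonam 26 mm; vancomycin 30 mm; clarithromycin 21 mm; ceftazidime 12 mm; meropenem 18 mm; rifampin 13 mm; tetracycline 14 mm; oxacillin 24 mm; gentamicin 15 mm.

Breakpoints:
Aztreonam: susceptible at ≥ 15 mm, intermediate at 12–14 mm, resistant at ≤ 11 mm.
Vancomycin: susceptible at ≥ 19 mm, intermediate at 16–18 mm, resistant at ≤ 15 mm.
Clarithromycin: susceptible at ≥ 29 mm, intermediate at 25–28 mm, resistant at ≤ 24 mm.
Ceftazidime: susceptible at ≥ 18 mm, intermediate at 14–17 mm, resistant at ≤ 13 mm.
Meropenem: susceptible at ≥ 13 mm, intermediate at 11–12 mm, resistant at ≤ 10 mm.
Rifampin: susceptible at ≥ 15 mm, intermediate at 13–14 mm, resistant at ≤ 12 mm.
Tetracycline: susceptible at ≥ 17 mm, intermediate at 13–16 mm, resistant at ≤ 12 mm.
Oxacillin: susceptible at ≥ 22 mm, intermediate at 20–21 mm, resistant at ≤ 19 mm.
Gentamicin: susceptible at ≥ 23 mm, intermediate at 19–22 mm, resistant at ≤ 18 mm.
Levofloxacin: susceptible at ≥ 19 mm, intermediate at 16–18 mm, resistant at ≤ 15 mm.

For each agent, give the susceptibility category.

Aztreonam (26 mm) ≥ 15 mm → S
Vancomycin: 30 mm is ≥ 19 mm ⇒ S
Clarithromycin: 21 mm is ≤ 24 mm — resistant
Ceftazidime: 12 mm is ≤ 13 mm — R
Meropenem (18 mm) ≥ 13 mm → susceptible
Rifampin: 13 mm is in 13–14 mm ⇒ I
Tetracycline: 14 mm is in 13–16 mm — Intermediate
Oxacillin: 24 mm is ≥ 22 mm — S
Gentamicin (15 mm) ≤ 18 mm — Resistant

S, S, R, R, S, I, I, S, R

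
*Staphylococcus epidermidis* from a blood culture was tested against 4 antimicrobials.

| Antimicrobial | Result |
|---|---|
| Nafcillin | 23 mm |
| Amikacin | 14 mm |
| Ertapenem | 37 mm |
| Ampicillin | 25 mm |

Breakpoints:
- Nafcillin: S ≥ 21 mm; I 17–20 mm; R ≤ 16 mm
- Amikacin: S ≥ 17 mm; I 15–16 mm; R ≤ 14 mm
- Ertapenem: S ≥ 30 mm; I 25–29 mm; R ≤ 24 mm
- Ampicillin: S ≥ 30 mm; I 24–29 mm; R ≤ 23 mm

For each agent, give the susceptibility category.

Nafcillin 23 mm: ≥ 21 mm ⇒ S
Amikacin (14 mm) ≤ 14 mm → R
Ertapenem: 37 mm is ≥ 30 mm → S
Ampicillin (25 mm) in 24–29 mm — I

S, R, S, I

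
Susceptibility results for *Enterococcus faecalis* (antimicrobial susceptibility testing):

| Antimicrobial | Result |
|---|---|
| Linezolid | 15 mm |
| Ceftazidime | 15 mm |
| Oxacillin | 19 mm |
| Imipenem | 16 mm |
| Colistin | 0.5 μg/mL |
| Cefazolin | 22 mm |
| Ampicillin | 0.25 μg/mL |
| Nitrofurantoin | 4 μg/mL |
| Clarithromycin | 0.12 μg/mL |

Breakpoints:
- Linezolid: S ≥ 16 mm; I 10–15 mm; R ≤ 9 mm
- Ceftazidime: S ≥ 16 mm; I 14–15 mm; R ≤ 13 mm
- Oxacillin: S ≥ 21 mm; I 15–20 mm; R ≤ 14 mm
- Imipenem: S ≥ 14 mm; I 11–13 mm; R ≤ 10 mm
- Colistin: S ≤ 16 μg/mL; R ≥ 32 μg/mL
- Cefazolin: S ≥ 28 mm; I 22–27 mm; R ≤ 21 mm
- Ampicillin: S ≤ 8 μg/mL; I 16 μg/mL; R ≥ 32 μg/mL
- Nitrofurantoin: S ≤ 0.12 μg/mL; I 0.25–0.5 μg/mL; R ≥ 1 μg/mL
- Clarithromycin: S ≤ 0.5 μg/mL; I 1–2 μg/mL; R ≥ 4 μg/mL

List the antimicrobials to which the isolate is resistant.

nitrofurantoin

Linezolid: 15 mm is in 10–15 mm → intermediate
Ceftazidime 15 mm: in 14–15 mm — intermediate
Oxacillin (19 mm) in 15–20 mm ⇒ intermediate
Imipenem: 16 mm is ≥ 14 mm ⇒ susceptible
Colistin (0.5 μg/mL) ≤ 16 μg/mL ⇒ susceptible
Cefazolin: 22 mm is in 22–27 mm → Intermediate
Ampicillin 0.25 μg/mL: ≤ 8 μg/mL — S
Nitrofurantoin 4 μg/mL: ≥ 1 μg/mL — R
Clarithromycin (0.12 μg/mL) ≤ 0.5 μg/mL — Susceptible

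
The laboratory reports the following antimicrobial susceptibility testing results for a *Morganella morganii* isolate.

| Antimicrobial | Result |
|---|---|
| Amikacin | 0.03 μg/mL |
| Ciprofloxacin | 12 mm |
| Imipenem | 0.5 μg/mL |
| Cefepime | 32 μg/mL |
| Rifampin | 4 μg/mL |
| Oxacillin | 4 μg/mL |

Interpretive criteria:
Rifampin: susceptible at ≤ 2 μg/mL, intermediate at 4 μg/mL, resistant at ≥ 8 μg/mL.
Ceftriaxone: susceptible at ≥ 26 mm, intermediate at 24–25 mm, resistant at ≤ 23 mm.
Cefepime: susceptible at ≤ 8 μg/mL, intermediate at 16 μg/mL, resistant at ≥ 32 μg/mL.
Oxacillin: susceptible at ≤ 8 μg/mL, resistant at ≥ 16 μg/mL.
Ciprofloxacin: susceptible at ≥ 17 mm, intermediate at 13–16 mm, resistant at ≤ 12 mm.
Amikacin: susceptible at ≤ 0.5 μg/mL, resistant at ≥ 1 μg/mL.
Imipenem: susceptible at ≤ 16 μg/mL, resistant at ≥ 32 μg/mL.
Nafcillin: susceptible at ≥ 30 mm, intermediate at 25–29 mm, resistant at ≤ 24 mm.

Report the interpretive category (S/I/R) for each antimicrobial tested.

S, R, S, R, I, S

Amikacin (0.03 μg/mL) ≤ 0.5 μg/mL ⇒ Susceptible
Ciprofloxacin: 12 mm is ≤ 12 mm → R
Imipenem: 0.5 μg/mL is ≤ 16 μg/mL ⇒ S
Cefepime 32 μg/mL: ≥ 32 μg/mL ⇒ Resistant
Rifampin (4 μg/mL) = 4 μg/mL ⇒ Intermediate
Oxacillin 4 μg/mL: ≤ 8 μg/mL ⇒ susceptible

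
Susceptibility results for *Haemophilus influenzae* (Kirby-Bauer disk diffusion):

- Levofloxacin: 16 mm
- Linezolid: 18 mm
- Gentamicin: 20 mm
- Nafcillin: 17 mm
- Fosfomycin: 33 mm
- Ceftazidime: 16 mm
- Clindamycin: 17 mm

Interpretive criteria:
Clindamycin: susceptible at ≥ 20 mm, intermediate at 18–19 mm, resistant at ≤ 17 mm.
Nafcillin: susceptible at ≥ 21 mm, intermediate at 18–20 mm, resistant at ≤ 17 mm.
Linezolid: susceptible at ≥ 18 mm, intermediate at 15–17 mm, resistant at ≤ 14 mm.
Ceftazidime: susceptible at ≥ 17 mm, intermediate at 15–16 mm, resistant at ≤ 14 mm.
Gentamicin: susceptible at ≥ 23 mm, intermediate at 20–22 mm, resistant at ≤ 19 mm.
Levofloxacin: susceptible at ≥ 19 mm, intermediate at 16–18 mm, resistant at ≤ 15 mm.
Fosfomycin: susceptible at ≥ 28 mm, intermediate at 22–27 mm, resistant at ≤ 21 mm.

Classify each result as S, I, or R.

I, S, I, R, S, I, R

Levofloxacin (16 mm) in 16–18 mm — Intermediate
Linezolid: 18 mm is ≥ 18 mm → susceptible
Gentamicin (20 mm) in 20–22 mm ⇒ intermediate
Nafcillin (17 mm) ≤ 17 mm — Resistant
Fosfomycin (33 mm) ≥ 28 mm ⇒ susceptible
Ceftazidime: 16 mm is in 15–16 mm ⇒ Intermediate
Clindamycin 17 mm: ≤ 17 mm — Resistant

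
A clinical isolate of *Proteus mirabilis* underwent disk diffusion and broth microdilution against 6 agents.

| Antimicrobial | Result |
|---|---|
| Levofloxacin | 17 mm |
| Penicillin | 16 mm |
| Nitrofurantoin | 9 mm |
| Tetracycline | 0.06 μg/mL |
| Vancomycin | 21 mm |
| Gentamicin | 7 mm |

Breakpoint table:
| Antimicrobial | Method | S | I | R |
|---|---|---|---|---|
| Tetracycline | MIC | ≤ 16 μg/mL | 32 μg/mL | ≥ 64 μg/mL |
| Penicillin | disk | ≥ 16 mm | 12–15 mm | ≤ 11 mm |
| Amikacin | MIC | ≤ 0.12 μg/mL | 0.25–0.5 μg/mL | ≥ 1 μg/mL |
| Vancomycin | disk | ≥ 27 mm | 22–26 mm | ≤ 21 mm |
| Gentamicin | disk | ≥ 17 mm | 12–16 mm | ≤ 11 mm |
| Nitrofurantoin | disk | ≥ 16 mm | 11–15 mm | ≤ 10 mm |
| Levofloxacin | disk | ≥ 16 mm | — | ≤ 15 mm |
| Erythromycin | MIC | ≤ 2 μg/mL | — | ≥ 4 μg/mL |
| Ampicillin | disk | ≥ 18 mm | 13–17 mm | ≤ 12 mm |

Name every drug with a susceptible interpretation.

levofloxacin, penicillin, tetracycline

Levofloxacin (17 mm) ≥ 16 mm — susceptible
Penicillin 16 mm: ≥ 16 mm → Susceptible
Nitrofurantoin 9 mm: ≤ 10 mm — resistant
Tetracycline (0.06 μg/mL) ≤ 16 μg/mL ⇒ Susceptible
Vancomycin: 21 mm is ≤ 21 mm → resistant
Gentamicin (7 mm) ≤ 11 mm ⇒ resistant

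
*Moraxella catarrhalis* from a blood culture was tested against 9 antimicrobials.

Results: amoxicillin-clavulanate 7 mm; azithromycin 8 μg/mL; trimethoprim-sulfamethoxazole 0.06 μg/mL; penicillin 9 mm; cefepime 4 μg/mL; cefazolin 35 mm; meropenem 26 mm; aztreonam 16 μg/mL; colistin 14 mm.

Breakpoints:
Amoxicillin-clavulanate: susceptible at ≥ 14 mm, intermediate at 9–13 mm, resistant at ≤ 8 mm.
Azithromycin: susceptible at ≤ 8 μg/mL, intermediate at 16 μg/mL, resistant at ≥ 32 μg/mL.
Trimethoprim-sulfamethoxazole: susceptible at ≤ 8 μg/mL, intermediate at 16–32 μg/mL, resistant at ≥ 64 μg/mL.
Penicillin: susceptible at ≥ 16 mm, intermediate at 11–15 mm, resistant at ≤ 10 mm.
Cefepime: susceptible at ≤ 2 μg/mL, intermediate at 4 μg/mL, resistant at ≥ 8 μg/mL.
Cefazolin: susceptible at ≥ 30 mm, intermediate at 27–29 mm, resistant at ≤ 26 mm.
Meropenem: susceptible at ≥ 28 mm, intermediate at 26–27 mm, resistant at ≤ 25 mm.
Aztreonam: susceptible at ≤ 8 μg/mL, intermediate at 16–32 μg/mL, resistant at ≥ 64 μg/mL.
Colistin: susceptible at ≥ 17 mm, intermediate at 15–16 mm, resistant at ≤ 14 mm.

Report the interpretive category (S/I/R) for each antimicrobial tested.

R, S, S, R, I, S, I, I, R

Amoxicillin-clavulanate: 7 mm is ≤ 8 mm ⇒ resistant
Azithromycin: 8 μg/mL is ≤ 8 μg/mL ⇒ Susceptible
Trimethoprim-sulfamethoxazole: 0.06 μg/mL is ≤ 8 μg/mL → susceptible
Penicillin (9 mm) ≤ 10 mm ⇒ R
Cefepime (4 μg/mL) = 4 μg/mL → intermediate
Cefazolin 35 mm: ≥ 30 mm — S
Meropenem 26 mm: in 26–27 mm → Intermediate
Aztreonam (16 μg/mL) in 16–32 μg/mL → Intermediate
Colistin 14 mm: ≤ 14 mm ⇒ resistant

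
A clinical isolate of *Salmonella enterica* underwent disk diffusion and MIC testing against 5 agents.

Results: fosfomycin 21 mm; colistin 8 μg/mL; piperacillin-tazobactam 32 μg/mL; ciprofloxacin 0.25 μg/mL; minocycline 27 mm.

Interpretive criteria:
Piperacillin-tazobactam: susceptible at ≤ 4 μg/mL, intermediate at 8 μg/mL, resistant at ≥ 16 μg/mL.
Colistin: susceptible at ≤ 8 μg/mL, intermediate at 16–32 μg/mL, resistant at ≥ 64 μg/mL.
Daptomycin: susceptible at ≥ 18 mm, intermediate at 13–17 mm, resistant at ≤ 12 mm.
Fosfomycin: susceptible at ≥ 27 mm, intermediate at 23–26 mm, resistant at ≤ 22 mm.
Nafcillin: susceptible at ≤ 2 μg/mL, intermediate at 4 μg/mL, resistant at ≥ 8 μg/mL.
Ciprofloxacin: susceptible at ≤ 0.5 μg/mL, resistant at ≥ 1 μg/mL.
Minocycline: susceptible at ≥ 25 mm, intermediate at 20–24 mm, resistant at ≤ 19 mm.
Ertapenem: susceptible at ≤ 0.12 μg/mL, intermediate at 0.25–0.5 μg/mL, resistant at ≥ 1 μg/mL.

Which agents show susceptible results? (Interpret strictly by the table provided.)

Fosfomycin 21 mm: ≤ 22 mm ⇒ Resistant
Colistin 8 μg/mL: ≤ 8 μg/mL — S
Piperacillin-tazobactam (32 μg/mL) ≥ 16 μg/mL ⇒ resistant
Ciprofloxacin (0.25 μg/mL) ≤ 0.5 μg/mL — S
Minocycline (27 mm) ≥ 25 mm ⇒ S

colistin, ciprofloxacin, minocycline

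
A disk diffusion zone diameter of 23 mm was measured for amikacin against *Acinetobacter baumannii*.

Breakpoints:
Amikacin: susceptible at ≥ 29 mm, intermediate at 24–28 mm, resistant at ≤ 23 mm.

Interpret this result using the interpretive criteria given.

Amikacin 23 mm: ≤ 23 mm → Resistant

R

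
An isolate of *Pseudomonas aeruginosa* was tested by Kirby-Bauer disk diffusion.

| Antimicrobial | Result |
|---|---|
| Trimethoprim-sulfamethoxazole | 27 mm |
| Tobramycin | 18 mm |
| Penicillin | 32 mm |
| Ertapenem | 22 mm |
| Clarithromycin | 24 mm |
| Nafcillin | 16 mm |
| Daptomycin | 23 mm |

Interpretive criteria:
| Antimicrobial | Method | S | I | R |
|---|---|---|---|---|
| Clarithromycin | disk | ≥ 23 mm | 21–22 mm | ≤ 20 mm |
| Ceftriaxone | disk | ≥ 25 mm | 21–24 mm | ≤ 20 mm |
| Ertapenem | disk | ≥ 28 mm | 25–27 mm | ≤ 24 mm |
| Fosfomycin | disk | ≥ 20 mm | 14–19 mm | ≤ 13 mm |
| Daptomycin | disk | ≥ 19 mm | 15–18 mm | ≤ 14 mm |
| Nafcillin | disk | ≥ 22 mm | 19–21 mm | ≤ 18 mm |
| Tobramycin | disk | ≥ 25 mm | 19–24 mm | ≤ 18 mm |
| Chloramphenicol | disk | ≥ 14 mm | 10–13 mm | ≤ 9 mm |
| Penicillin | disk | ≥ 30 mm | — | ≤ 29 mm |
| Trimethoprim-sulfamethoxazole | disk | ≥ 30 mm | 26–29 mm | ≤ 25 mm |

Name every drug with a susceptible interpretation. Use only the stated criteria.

penicillin, clarithromycin, daptomycin

Trimethoprim-sulfamethoxazole: 27 mm is in 26–29 mm — I
Tobramycin: 18 mm is ≤ 18 mm ⇒ Resistant
Penicillin: 32 mm is ≥ 30 mm — susceptible
Ertapenem 22 mm: ≤ 24 mm ⇒ resistant
Clarithromycin 24 mm: ≥ 23 mm — Susceptible
Nafcillin: 16 mm is ≤ 18 mm ⇒ Resistant
Daptomycin: 23 mm is ≥ 19 mm → susceptible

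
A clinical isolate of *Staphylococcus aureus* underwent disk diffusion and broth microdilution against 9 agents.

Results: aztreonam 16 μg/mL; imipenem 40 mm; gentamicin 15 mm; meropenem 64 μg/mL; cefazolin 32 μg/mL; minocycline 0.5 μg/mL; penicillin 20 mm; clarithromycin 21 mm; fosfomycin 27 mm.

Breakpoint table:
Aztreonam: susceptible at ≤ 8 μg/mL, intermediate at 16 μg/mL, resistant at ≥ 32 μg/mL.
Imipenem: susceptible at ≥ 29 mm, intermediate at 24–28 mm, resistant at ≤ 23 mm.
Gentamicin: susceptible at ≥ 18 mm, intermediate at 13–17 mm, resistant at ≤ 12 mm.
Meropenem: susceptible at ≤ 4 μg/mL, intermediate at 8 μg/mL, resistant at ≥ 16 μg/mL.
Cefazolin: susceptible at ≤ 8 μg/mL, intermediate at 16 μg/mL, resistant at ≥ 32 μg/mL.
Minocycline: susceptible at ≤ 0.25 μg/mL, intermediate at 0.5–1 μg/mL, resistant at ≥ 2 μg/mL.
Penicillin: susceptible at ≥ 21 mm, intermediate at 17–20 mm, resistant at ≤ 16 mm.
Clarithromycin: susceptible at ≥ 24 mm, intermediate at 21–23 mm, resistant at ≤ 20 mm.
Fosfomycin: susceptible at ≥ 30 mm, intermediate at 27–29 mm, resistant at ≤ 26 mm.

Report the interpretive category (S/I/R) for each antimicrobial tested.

Aztreonam: 16 μg/mL is = 16 μg/mL → I
Imipenem: 40 mm is ≥ 29 mm — susceptible
Gentamicin 15 mm: in 13–17 mm ⇒ intermediate
Meropenem: 64 μg/mL is ≥ 16 μg/mL — resistant
Cefazolin 32 μg/mL: ≥ 32 μg/mL → resistant
Minocycline 0.5 μg/mL: in 0.5–1 μg/mL ⇒ I
Penicillin: 20 mm is in 17–20 mm → intermediate
Clarithromycin: 21 mm is in 21–23 mm → I
Fosfomycin 27 mm: in 27–29 mm — I

I, S, I, R, R, I, I, I, I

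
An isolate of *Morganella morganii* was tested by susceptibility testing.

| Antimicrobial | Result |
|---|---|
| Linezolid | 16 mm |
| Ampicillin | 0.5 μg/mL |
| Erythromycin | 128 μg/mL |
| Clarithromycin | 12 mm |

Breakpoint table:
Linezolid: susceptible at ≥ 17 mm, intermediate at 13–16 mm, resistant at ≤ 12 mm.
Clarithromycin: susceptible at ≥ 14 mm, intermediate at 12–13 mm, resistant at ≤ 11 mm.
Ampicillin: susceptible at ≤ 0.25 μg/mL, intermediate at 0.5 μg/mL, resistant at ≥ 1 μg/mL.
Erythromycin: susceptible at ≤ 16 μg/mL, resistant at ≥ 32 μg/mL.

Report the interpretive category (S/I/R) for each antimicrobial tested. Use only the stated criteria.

Linezolid (16 mm) in 13–16 mm — I
Ampicillin: 0.5 μg/mL is = 0.5 μg/mL — I
Erythromycin 128 μg/mL: ≥ 32 μg/mL — Resistant
Clarithromycin 12 mm: in 12–13 mm → intermediate

I, I, R, I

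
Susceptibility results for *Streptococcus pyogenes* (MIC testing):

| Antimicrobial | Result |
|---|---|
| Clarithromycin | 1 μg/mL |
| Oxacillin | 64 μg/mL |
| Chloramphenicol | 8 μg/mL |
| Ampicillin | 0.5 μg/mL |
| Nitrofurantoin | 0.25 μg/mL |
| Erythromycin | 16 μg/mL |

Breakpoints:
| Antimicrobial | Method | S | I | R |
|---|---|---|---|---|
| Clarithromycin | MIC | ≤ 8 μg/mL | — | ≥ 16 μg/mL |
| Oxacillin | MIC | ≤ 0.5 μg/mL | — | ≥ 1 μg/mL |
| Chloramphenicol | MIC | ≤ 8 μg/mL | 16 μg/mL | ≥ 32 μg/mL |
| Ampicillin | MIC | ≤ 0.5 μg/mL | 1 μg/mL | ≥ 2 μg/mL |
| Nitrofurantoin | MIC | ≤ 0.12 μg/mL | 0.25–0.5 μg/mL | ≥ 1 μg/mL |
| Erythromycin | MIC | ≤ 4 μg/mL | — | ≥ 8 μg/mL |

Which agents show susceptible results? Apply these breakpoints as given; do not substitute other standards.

Clarithromycin: 1 μg/mL is ≤ 8 μg/mL ⇒ susceptible
Oxacillin: 64 μg/mL is ≥ 1 μg/mL ⇒ resistant
Chloramphenicol: 8 μg/mL is ≤ 8 μg/mL ⇒ susceptible
Ampicillin 0.5 μg/mL: ≤ 0.5 μg/mL ⇒ susceptible
Nitrofurantoin 0.25 μg/mL: in 0.25–0.5 μg/mL ⇒ intermediate
Erythromycin: 16 μg/mL is ≥ 8 μg/mL → resistant

clarithromycin, chloramphenicol, ampicillin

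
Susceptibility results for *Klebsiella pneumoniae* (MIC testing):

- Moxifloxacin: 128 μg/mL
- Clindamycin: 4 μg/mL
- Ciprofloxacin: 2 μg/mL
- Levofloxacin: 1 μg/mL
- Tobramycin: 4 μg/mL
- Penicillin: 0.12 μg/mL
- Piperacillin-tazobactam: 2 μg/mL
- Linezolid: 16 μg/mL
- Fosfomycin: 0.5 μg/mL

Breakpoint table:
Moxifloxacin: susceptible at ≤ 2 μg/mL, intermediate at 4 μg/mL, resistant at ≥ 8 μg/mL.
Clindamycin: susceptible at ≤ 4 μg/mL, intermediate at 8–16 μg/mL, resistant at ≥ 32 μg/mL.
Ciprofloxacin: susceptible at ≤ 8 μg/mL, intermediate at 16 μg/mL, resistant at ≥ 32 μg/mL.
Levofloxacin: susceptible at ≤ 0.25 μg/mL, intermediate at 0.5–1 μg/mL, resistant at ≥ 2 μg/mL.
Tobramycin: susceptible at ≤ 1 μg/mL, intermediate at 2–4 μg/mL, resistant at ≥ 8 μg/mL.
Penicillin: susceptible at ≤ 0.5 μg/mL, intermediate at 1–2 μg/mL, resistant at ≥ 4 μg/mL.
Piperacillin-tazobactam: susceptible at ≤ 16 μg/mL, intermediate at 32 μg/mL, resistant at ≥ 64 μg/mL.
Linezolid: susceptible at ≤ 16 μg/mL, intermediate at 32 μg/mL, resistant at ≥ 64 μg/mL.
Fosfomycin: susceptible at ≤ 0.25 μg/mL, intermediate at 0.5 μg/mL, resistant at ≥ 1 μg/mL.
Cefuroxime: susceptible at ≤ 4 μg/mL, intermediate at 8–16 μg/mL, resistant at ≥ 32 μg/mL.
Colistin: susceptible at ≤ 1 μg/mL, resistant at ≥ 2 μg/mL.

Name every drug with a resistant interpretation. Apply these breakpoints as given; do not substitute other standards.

Moxifloxacin 128 μg/mL: ≥ 8 μg/mL ⇒ Resistant
Clindamycin (4 μg/mL) ≤ 4 μg/mL ⇒ S
Ciprofloxacin 2 μg/mL: ≤ 8 μg/mL ⇒ S
Levofloxacin 1 μg/mL: in 0.5–1 μg/mL ⇒ I
Tobramycin (4 μg/mL) in 2–4 μg/mL ⇒ Intermediate
Penicillin: 0.12 μg/mL is ≤ 0.5 μg/mL ⇒ Susceptible
Piperacillin-tazobactam: 2 μg/mL is ≤ 16 μg/mL ⇒ susceptible
Linezolid 16 μg/mL: ≤ 16 μg/mL — susceptible
Fosfomycin: 0.5 μg/mL is = 0.5 μg/mL → Intermediate

moxifloxacin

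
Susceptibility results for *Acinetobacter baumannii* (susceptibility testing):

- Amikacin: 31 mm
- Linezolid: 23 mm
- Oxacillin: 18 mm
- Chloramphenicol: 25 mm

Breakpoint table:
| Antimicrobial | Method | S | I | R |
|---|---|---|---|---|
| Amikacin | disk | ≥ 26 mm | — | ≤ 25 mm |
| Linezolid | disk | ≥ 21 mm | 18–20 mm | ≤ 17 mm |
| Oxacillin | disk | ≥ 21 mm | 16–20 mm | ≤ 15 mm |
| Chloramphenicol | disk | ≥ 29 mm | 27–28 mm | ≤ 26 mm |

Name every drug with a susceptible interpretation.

Amikacin 31 mm: ≥ 26 mm → S
Linezolid 23 mm: ≥ 21 mm ⇒ S
Oxacillin (18 mm) in 16–20 mm ⇒ Intermediate
Chloramphenicol: 25 mm is ≤ 26 mm — resistant

amikacin, linezolid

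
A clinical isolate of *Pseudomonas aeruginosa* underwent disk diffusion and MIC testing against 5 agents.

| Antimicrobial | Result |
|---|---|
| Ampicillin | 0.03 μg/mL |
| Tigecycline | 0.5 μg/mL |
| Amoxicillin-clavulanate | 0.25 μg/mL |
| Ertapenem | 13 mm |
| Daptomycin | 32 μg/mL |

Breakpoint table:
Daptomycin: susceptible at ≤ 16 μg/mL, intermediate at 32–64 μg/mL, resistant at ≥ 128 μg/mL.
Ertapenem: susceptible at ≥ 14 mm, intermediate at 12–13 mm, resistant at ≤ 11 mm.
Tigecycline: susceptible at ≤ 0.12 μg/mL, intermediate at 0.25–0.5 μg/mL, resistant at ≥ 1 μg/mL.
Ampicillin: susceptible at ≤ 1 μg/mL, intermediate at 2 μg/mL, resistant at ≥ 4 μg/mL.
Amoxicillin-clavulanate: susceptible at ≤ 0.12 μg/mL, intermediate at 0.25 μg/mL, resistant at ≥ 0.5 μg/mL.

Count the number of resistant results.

Ampicillin 0.03 μg/mL: ≤ 1 μg/mL ⇒ S
Tigecycline 0.5 μg/mL: in 0.25–0.5 μg/mL ⇒ intermediate
Amoxicillin-clavulanate (0.25 μg/mL) = 0.25 μg/mL — Intermediate
Ertapenem 13 mm: in 12–13 mm — I
Daptomycin (32 μg/mL) in 32–64 μg/mL ⇒ Intermediate
Resistant: 0

0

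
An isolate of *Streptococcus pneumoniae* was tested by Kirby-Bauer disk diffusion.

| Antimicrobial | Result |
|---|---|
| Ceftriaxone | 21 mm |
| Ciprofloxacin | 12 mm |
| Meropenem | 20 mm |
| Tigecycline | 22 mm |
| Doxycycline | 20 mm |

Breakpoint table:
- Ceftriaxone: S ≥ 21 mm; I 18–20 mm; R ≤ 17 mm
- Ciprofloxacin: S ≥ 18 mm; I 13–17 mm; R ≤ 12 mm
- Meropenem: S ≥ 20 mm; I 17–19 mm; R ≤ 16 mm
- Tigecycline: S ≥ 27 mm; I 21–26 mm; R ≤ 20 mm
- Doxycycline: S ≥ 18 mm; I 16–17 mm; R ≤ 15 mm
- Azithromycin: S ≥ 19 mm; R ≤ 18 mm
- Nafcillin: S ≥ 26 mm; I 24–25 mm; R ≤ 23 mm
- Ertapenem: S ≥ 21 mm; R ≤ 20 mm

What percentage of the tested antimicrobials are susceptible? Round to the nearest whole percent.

Ceftriaxone 21 mm: ≥ 21 mm — Susceptible
Ciprofloxacin 12 mm: ≤ 12 mm ⇒ resistant
Meropenem (20 mm) ≥ 20 mm — Susceptible
Tigecycline (22 mm) in 21–26 mm ⇒ I
Doxycycline: 20 mm is ≥ 18 mm ⇒ Susceptible
Susceptible: 3/5

60%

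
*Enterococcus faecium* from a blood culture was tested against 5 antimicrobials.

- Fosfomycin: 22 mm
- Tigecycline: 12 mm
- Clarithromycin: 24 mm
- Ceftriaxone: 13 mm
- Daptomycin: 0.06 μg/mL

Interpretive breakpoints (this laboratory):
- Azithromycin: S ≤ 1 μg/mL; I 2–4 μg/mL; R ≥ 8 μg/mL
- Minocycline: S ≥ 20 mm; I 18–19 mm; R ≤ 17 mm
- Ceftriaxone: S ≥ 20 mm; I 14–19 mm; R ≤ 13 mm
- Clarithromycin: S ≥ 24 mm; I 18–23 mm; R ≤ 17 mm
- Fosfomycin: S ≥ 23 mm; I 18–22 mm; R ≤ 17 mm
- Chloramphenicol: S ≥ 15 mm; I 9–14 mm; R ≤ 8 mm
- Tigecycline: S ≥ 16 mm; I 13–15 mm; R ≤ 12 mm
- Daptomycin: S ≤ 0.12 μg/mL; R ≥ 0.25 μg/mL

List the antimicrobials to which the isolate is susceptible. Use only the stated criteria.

clarithromycin, daptomycin

Fosfomycin: 22 mm is in 18–22 mm ⇒ intermediate
Tigecycline (12 mm) ≤ 12 mm → resistant
Clarithromycin (24 mm) ≥ 24 mm ⇒ S
Ceftriaxone 13 mm: ≤ 13 mm → resistant
Daptomycin (0.06 μg/mL) ≤ 0.12 μg/mL — Susceptible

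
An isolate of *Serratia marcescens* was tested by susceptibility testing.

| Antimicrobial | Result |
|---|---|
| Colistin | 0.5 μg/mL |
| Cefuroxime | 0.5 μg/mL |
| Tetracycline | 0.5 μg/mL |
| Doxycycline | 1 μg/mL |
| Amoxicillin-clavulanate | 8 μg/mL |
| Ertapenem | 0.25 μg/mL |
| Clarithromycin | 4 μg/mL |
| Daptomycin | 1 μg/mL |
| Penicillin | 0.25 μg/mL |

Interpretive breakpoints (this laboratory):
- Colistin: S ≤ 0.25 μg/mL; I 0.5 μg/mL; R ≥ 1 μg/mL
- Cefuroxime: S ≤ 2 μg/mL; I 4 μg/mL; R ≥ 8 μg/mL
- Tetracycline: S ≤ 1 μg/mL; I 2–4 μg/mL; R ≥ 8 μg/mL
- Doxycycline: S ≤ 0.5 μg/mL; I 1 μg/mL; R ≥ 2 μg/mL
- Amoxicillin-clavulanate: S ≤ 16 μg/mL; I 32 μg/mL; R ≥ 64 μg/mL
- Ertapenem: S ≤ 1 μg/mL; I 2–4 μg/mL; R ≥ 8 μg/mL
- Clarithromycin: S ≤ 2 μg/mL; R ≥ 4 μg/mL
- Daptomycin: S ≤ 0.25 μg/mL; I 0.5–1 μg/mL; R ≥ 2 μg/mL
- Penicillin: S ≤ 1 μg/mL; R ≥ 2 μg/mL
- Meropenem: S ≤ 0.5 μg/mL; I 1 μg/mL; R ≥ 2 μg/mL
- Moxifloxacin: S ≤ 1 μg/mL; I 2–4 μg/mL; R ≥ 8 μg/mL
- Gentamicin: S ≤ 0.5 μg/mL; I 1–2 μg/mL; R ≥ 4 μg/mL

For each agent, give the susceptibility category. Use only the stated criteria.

I, S, S, I, S, S, R, I, S

Colistin (0.5 μg/mL) = 0.5 μg/mL ⇒ intermediate
Cefuroxime: 0.5 μg/mL is ≤ 2 μg/mL — susceptible
Tetracycline: 0.5 μg/mL is ≤ 1 μg/mL — susceptible
Doxycycline (1 μg/mL) = 1 μg/mL ⇒ I
Amoxicillin-clavulanate: 8 μg/mL is ≤ 16 μg/mL → S
Ertapenem (0.25 μg/mL) ≤ 1 μg/mL — S
Clarithromycin: 4 μg/mL is ≥ 4 μg/mL → R
Daptomycin 1 μg/mL: in 0.5–1 μg/mL → intermediate
Penicillin 0.25 μg/mL: ≤ 1 μg/mL — S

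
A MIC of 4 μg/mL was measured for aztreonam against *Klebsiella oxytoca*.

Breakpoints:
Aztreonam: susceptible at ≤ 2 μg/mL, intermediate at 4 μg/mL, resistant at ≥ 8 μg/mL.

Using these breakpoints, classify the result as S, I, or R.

I

Aztreonam (4 μg/mL) = 4 μg/mL ⇒ I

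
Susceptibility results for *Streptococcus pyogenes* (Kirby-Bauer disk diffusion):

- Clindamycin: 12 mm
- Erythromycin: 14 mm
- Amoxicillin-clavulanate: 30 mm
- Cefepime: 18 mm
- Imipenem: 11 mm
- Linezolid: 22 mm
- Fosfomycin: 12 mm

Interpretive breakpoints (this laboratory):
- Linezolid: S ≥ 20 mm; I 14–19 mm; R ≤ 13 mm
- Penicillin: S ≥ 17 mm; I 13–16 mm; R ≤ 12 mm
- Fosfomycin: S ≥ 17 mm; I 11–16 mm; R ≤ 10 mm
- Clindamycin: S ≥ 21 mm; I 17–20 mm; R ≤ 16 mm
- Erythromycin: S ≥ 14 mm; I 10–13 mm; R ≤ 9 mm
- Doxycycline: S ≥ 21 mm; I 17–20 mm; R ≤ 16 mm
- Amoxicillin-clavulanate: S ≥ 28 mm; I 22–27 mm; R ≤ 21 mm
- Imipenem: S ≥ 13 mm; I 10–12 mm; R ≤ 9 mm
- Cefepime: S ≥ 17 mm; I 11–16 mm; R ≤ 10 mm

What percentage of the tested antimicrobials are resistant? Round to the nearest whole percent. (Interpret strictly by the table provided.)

Clindamycin 12 mm: ≤ 16 mm → R
Erythromycin: 14 mm is ≥ 14 mm — S
Amoxicillin-clavulanate 30 mm: ≥ 28 mm → susceptible
Cefepime (18 mm) ≥ 17 mm → susceptible
Imipenem (11 mm) in 10–12 mm ⇒ Intermediate
Linezolid 22 mm: ≥ 20 mm — S
Fosfomycin (12 mm) in 11–16 mm → intermediate
Resistant: 1/7

14%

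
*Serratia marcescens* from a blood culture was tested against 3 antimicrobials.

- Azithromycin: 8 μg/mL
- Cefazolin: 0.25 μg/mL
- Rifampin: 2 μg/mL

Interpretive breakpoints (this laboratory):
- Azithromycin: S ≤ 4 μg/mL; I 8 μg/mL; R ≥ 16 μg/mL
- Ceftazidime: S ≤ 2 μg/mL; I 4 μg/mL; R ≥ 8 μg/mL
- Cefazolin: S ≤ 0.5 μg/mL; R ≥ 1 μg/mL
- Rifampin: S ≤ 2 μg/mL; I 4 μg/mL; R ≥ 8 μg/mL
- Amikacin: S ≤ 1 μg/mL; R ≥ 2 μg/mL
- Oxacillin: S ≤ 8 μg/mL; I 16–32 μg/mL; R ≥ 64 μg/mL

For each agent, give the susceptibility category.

Azithromycin: 8 μg/mL is = 8 μg/mL → I
Cefazolin: 0.25 μg/mL is ≤ 0.5 μg/mL ⇒ Susceptible
Rifampin 2 μg/mL: ≤ 2 μg/mL → S

I, S, S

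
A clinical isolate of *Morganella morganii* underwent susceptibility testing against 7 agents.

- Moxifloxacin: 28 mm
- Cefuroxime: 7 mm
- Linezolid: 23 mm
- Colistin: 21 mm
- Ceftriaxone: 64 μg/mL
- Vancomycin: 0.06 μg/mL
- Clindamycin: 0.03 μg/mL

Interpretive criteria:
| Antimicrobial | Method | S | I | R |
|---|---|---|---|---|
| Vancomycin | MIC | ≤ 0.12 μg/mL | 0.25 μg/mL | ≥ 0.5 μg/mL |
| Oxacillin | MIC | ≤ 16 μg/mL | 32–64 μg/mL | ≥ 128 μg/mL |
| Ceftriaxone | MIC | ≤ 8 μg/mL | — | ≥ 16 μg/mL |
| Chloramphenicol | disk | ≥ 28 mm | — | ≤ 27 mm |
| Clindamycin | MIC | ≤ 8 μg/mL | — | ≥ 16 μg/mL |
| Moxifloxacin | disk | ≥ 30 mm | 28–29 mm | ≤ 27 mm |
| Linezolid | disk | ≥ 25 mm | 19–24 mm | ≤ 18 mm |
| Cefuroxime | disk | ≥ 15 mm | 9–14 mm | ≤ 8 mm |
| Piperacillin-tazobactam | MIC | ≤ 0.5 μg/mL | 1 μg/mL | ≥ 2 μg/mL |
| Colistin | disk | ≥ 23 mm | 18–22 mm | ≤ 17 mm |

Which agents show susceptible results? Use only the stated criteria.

Moxifloxacin: 28 mm is in 28–29 mm → Intermediate
Cefuroxime 7 mm: ≤ 8 mm — resistant
Linezolid: 23 mm is in 19–24 mm ⇒ intermediate
Colistin: 21 mm is in 18–22 mm ⇒ Intermediate
Ceftriaxone (64 μg/mL) ≥ 16 μg/mL ⇒ resistant
Vancomycin (0.06 μg/mL) ≤ 0.12 μg/mL — susceptible
Clindamycin 0.03 μg/mL: ≤ 8 μg/mL → susceptible

vancomycin, clindamycin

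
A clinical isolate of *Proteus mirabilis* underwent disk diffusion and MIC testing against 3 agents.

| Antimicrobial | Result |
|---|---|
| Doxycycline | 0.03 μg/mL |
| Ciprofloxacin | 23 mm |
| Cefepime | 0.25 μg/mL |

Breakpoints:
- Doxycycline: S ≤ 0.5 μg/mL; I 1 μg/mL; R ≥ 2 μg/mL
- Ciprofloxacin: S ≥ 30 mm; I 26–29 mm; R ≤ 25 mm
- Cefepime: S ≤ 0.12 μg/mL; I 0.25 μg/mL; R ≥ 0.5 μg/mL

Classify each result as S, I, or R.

S, R, I

Doxycycline: 0.03 μg/mL is ≤ 0.5 μg/mL ⇒ S
Ciprofloxacin 23 mm: ≤ 25 mm ⇒ resistant
Cefepime: 0.25 μg/mL is = 0.25 μg/mL → I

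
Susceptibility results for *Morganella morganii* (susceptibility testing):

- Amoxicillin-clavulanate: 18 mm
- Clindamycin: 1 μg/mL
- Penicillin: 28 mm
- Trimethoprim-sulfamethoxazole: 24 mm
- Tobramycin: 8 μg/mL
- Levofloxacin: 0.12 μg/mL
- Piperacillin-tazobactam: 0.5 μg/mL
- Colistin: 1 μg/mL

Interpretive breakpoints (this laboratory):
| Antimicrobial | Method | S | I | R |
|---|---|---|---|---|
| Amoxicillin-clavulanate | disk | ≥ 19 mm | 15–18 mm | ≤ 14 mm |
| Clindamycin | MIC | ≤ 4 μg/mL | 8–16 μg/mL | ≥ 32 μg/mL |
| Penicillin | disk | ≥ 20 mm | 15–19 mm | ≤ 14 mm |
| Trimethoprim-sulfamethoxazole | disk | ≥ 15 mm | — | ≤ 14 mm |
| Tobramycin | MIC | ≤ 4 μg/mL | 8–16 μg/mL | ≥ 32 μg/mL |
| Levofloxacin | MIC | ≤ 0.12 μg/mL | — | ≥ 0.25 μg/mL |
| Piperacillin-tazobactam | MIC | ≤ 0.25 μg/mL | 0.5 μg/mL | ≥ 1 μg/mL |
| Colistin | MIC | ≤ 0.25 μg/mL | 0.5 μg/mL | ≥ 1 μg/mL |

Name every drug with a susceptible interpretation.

Amoxicillin-clavulanate 18 mm: in 15–18 mm — intermediate
Clindamycin 1 μg/mL: ≤ 4 μg/mL ⇒ susceptible
Penicillin (28 mm) ≥ 20 mm → susceptible
Trimethoprim-sulfamethoxazole (24 mm) ≥ 15 mm → Susceptible
Tobramycin 8 μg/mL: in 8–16 μg/mL ⇒ intermediate
Levofloxacin (0.12 μg/mL) ≤ 0.12 μg/mL → Susceptible
Piperacillin-tazobactam (0.5 μg/mL) = 0.5 μg/mL ⇒ I
Colistin 1 μg/mL: ≥ 1 μg/mL ⇒ Resistant

clindamycin, penicillin, trimethoprim-sulfamethoxazole, levofloxacin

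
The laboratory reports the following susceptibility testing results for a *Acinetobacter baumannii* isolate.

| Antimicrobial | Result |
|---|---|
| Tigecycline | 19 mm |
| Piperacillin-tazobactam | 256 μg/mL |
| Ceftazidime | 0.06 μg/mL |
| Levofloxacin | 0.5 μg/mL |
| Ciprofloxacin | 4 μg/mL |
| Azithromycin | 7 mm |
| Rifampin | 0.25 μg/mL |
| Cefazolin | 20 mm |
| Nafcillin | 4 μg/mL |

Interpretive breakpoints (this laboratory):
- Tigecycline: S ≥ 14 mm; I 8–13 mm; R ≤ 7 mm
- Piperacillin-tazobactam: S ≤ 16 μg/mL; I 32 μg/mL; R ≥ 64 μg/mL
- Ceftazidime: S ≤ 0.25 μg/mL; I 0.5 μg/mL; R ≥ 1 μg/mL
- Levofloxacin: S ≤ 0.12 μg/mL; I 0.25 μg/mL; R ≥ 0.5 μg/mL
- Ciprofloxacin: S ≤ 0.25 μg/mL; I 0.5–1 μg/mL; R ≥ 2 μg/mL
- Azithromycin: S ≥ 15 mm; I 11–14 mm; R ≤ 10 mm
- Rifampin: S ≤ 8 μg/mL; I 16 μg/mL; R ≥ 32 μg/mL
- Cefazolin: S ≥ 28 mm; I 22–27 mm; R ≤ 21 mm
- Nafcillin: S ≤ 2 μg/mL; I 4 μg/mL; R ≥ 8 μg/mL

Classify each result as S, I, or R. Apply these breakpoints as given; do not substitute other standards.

S, R, S, R, R, R, S, R, I

Tigecycline (19 mm) ≥ 14 mm — Susceptible
Piperacillin-tazobactam (256 μg/mL) ≥ 64 μg/mL ⇒ Resistant
Ceftazidime: 0.06 μg/mL is ≤ 0.25 μg/mL — Susceptible
Levofloxacin (0.5 μg/mL) ≥ 0.5 μg/mL ⇒ R
Ciprofloxacin: 4 μg/mL is ≥ 2 μg/mL — resistant
Azithromycin: 7 mm is ≤ 10 mm → resistant
Rifampin 0.25 μg/mL: ≤ 8 μg/mL ⇒ S
Cefazolin (20 mm) ≤ 21 mm ⇒ R
Nafcillin 4 μg/mL: = 4 μg/mL — intermediate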